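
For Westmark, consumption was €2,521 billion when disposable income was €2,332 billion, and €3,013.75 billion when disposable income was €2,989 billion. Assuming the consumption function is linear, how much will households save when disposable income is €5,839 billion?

MPC = (3013.75 − 2521)/(2989 − 2332) = 492.75/657 = 0.75
a = 2521 − 0.75(2332) = 2521 − 1749 = 772
C = 772 + 0.75(5839) = 5151.25
S = 5839 − 5151.25 = 687.75

S = 687.75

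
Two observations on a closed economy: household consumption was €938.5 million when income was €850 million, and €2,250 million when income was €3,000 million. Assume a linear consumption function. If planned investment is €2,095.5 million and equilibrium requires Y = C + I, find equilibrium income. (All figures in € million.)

MPC = (2250 − 938.5)/(3000 − 850) = 1311.5/2150 = 0.61
a = 938.5 − 0.61(850) = 420
Equilibrium: Y = 420 + 0.61Y + 2095.5
0.39Y = 2515.5, so Y = 2515.5/0.39 = 6450

Y = 6450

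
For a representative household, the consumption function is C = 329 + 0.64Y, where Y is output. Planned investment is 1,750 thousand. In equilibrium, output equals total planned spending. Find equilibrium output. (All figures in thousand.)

Y = 5775

Y = C + I = 329 + 0.64Y + 1750
Y − 0.64Y = 2079
0.36Y = 2079, so Y = 2079/0.36 = 5775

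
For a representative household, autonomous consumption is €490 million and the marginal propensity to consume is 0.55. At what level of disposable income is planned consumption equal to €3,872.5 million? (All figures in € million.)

490 + 0.55Y = 3872.5
0.55Y = 3382.5, so Y = 3382.5/0.55 = 6150

Y = 6150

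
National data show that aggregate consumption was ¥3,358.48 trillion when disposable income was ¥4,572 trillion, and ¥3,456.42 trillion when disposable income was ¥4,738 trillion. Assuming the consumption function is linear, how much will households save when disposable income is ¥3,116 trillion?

S = 616.56

MPC = (3456.42 − 3358.48)/(4738 − 4572) = 97.94/166 = 0.59
a = 3358.48 − 0.59(4572) = 3358.48 − 2697.48 = 661
C = 661 + 0.59(3116) = 2499.44
S = 3116 − 2499.44 = 616.56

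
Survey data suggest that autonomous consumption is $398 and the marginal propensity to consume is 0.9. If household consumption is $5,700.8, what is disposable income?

398 + 0.9Y = 5700.8
0.9Y = 5302.8, so Y = 5302.8/0.9 = 5892

Y = 5892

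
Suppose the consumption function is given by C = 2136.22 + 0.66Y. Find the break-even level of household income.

Y = 6283

At break-even, C = Y: 2136.22 + 0.66Y = Y
0.34Y = 2136.22, so Y = 2136.22/0.34 = 6283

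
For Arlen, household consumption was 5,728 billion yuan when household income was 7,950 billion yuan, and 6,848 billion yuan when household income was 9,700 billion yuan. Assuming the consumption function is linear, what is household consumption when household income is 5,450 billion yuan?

MPC = (6848 − 5728)/(9700 − 7950) = 1120/1750 = 0.64
a = 5728 − 0.64(7950) = 5728 − 5088 = 640
C = 640 + 0.64(5450) = 640 + 3488 = 4128

C = 4128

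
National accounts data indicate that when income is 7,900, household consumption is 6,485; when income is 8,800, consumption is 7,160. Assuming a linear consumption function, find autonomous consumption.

MPC = ΔC/ΔY = (7160 − 6485)/(8800 − 7900) = 675/900 = 0.75
a = C − MPC·Y = 6485 − 0.75(7900) = 6485 − 5925 = 560

a = 560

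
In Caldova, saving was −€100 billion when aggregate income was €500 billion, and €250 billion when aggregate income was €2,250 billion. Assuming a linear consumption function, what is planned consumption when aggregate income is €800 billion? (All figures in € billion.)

MPS = ΔS/ΔY = (250 − (-100))/(2250 − 500) = 350/1750 = 0.2
MPC = 1 − MPS = 0.8
Autonomous saving = -100 − 0.2(500) = -200, so a = 200
C = 200 + 0.8(800) = 200 + 640 = 840

C = 840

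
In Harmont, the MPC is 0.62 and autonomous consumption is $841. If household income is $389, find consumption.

C = 841 + 0.62(389) = 841 + 241.18 = 1082.18

C = 1082.18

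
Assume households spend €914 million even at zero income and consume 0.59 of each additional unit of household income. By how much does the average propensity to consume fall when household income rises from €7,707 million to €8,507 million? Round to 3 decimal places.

At Y = 7707: C = 914 + 0.59(7707) = 5461.13, APC = 5461.13/7707 = 0.7086
At Y = 8507: C = 5933.13, APC = 5933.13/8507 = 0.6974
Fall in APC = 0.7086 − 0.6974 = 0.0112 ≈ 0.011

ΔAPC = 0.011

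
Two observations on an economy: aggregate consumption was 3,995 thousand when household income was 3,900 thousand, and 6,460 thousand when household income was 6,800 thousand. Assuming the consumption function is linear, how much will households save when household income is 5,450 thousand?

MPC = (6460 − 3995)/(6800 − 3900) = 2465/2900 = 0.85
a = 3995 − 0.85(3900) = 3995 − 3315 = 680
C = 680 + 0.85(5450) = 5312.5
S = 5450 − 5312.5 = 137.5

S = 137.5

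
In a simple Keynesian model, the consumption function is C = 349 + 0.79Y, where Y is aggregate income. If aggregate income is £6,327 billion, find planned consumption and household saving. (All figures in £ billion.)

C = 5347.33; S = 979.67

C = 349 + 0.79(6327) = 349 + 4998.33 = 5347.33
S = Y − C = 6327 − 5347.33 = 979.67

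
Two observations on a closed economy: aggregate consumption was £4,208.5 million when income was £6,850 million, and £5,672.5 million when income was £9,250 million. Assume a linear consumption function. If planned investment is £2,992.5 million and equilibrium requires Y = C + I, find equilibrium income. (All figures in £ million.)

MPC = (5672.5 − 4208.5)/(9250 − 6850) = 1464/2400 = 0.61
a = 4208.5 − 0.61(6850) = 30
Equilibrium: Y = 30 + 0.61Y + 2992.5
0.39Y = 3022.5, so Y = 3022.5/0.39 = 7750

Y = 7750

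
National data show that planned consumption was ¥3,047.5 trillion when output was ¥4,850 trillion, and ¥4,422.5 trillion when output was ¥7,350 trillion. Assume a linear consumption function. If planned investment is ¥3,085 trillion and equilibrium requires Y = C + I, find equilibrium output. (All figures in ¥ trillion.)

Y = 7700

MPC = (4422.5 − 3047.5)/(7350 − 4850) = 1375/2500 = 0.55
a = 3047.5 − 0.55(4850) = 380
Equilibrium: Y = 380 + 0.55Y + 3085
0.45Y = 3465, so Y = 3465/0.45 = 7700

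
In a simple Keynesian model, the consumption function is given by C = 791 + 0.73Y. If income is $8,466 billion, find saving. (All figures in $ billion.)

C = 791 + 0.73(8466) = 791 + 6180.18 = 6971.18
S = Y − C = 8466 − 6971.18 = 1494.82

S = 1494.82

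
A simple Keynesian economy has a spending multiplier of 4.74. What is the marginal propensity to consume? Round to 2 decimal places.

MPC = 0.79

k = 1/(1 − MPC), so 1 − MPC = 1/k = 1/4.74 = 0.2110
MPC = 1 − 0.2110 = 0.79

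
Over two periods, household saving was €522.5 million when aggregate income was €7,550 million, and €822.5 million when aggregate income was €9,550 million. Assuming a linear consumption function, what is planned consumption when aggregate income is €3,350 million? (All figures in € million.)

C = 3457.5

MPS = ΔS/ΔY = (822.5 − 522.5)/(9550 − 7550) = 300/2000 = 0.15
MPC = 1 − MPS = 0.85
Autonomous saving = 522.5 − 0.15(7550) = -610, so a = 610
C = 610 + 0.85(3350) = 610 + 2847.5 = 3457.5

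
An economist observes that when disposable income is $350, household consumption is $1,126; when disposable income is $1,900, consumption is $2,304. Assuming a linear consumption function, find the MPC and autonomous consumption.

MPC = ΔC/ΔY = (2304 − 1126)/(1900 − 350) = 1178/1550 = 0.76
a = C − MPC·Y = 1126 − 0.76(350) = 1126 − 266 = 860

MPC = 0.76; a = 860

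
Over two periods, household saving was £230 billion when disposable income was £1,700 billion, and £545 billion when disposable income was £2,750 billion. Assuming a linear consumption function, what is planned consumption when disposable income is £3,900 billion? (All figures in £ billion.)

MPS = ΔS/ΔY = (545 − 230)/(2750 − 1700) = 315/1050 = 0.3
MPC = 1 − MPS = 0.7
Autonomous saving = 230 − 0.3(1700) = -280, so a = 280
C = 280 + 0.7(3900) = 280 + 2730 = 3010

C = 3010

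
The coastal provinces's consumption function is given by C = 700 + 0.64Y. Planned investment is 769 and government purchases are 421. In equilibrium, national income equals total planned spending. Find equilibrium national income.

Y = 5250

Y = C + I + G = 700 + 0.64Y + 769 + 421
Y − 0.64Y = 1890
0.36Y = 1890, so Y = 1890/0.36 = 5250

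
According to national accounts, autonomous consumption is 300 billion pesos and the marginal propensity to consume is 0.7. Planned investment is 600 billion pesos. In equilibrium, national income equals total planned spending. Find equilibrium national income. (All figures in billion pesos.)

Y = 3000

Y = C + I = 300 + 0.7Y + 600
Y − 0.7Y = 900
0.3Y = 900, so Y = 900/0.3 = 3000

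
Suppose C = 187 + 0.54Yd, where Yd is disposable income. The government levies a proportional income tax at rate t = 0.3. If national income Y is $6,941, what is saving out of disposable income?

Yd = (1 − 0.3)(6941) = 0.7(6941) = 4858.7
C = 187 + 0.54(4858.7) = 187 + 2623.698 = 2810.698
S = Yd − C = 4858.7 − 2810.698 = 2048.002

S = 2048.002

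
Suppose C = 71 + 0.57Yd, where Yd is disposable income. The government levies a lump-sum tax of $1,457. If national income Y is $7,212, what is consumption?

Yd = Y − T = 7212 − 1457 = 5755
C = 71 + 0.57(5755) = 71 + 3280.35 = 3351.35

C = 3351.35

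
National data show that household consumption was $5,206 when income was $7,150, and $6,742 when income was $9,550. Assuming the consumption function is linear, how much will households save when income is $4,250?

S = 900

MPC = (6742 − 5206)/(9550 − 7150) = 1536/2400 = 0.64
a = 5206 − 0.64(7150) = 5206 − 4576 = 630
C = 630 + 0.64(4250) = 3350
S = 4250 − 3350 = 900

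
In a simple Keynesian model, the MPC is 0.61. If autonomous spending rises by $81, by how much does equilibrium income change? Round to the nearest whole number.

ΔY ≈ 208

The multiplier is 1/(1 − MPC) = 1/0.39.
ΔY = 81/0.39 = 207.69 ≈ 208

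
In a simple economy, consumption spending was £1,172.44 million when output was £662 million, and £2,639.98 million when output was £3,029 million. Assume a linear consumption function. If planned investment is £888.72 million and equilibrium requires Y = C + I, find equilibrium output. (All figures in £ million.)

MPC = (2639.98 − 1172.44)/(3029 − 662) = 1467.54/2367 = 0.62
a = 1172.44 − 0.62(662) = 762
Equilibrium: Y = 762 + 0.62Y + 888.72
0.38Y = 1650.72, so Y = 1650.72/0.38 = 4344

Y = 4344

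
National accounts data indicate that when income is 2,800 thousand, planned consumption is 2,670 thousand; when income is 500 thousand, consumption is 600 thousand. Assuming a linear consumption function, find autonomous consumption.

MPC = ΔC/ΔY = (2670 − 600)/(2800 − 500) = 2070/2300 = 0.9
a = C − MPC·Y = 600 − 0.9(500) = 600 − 450 = 150

a = 150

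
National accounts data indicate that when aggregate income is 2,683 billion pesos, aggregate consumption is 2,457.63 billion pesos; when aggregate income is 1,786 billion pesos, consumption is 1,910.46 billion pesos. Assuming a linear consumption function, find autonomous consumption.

MPC = ΔC/ΔY = (2457.63 − 1910.46)/(2683 − 1786) = 547.17/897 = 0.61
a = C − MPC·Y = 1910.46 − 0.61(1786) = 1910.46 − 1089.46 = 821

a = 821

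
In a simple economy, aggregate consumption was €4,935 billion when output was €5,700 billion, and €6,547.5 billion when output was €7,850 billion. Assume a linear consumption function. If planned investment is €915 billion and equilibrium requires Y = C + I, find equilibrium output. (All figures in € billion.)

Y = 6300

MPC = (6547.5 − 4935)/(7850 − 5700) = 1612.5/2150 = 0.75
a = 4935 − 0.75(5700) = 660
Equilibrium: Y = 660 + 0.75Y + 915
0.25Y = 1575, so Y = 1575/0.25 = 6300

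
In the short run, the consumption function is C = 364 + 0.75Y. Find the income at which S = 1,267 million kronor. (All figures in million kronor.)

S = Y − C = -364 + 0.25Y
-364 + 0.25Y = 1267, so 0.25Y = 1631 and Y = 6524

Y = 6524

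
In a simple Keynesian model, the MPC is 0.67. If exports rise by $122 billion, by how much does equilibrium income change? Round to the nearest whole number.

ΔY ≈ 370

The multiplier is 1/(1 − MPC) = 1/0.33.
ΔY = 122/0.33 = 369.70 ≈ 370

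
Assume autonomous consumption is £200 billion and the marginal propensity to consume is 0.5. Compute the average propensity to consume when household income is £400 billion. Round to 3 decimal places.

APC = 1.000

C = 200 + 0.5(400) = 400
APC = C/Y = 400/400 = 1.000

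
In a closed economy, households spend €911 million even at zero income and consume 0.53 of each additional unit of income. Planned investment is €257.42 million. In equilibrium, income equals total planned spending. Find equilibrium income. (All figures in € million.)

Y = C + I = 911 + 0.53Y + 257.42
Y − 0.53Y = 1168.42
0.47Y = 1168.42, so Y = 1168.42/0.47 = 2486

Y = 2486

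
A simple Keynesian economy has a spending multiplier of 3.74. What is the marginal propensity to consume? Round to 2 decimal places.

MPC = 0.73

k = 1/(1 − MPC), so 1 − MPC = 1/k = 1/3.74 = 0.2674
MPC = 1 − 0.2674 = 0.73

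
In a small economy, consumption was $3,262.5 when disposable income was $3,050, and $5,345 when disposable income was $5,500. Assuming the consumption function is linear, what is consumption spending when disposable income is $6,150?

C = 5897.5

MPC = (5345 − 3262.5)/(5500 − 3050) = 2082.5/2450 = 0.85
a = 3262.5 − 0.85(3050) = 3262.5 − 2592.5 = 670
C = 670 + 0.85(6150) = 670 + 5227.5 = 5897.5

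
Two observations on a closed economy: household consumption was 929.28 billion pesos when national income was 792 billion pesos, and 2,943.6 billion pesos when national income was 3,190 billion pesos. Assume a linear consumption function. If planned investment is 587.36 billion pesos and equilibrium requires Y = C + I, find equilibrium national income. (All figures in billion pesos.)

Y = 5321

MPC = (2943.6 − 929.28)/(3190 − 792) = 2014.32/2398 = 0.84
a = 929.28 − 0.84(792) = 264
Equilibrium: Y = 264 + 0.84Y + 587.36
0.16Y = 851.36, so Y = 851.36/0.16 = 5321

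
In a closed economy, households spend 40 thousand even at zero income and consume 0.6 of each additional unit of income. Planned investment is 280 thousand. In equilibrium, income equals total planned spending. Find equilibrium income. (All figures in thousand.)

Y = C + I = 40 + 0.6Y + 280
Y − 0.6Y = 320
0.4Y = 320, so Y = 320/0.4 = 800

Y = 800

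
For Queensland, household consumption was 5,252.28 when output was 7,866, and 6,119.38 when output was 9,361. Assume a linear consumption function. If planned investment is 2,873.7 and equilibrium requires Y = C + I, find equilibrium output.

MPC = (6119.38 − 5252.28)/(9361 − 7866) = 867.1/1495 = 0.58
a = 5252.28 − 0.58(7866) = 690
Equilibrium: Y = 690 + 0.58Y + 2873.7
0.42Y = 3563.7, so Y = 3563.7/0.42 = 8485

Y = 8485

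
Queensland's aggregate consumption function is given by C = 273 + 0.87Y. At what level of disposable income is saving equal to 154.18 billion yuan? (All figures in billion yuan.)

S = Y − C = -273 + 0.13Y
-273 + 0.13Y = 154.18, so 0.13Y = 427.18 and Y = 3286

Y = 3286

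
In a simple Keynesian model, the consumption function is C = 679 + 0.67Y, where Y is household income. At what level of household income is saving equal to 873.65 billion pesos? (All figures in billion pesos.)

Y = 4705

S = Y − C = -679 + 0.33Y
-679 + 0.33Y = 873.65, so 0.33Y = 1552.65 and Y = 4705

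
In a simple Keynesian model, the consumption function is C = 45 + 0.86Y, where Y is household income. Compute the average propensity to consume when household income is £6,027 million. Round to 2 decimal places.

C = 45 + 0.86(6027) = 5228.22
APC = C/Y = 5228.22/6027 = 0.87

APC = 0.87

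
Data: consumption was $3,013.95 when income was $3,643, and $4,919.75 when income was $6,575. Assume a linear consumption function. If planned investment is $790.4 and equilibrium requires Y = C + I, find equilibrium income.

Y = 4104

MPC = (4919.75 − 3013.95)/(6575 − 3643) = 1905.8/2932 = 0.65
a = 3013.95 − 0.65(3643) = 646
Equilibrium: Y = 646 + 0.65Y + 790.4
0.35Y = 1436.4, so Y = 1436.4/0.35 = 4104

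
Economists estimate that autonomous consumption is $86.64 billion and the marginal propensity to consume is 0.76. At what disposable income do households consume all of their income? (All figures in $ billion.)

At break-even, C = Y: 86.64 + 0.76Y = Y
0.24Y = 86.64, so Y = 86.64/0.24 = 361

Y = 361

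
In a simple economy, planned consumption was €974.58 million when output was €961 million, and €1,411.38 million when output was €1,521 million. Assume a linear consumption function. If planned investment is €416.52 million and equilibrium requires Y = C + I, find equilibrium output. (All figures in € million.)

MPC = (1411.38 − 974.58)/(1521 − 961) = 436.8/560 = 0.78
a = 974.58 − 0.78(961) = 225
Equilibrium: Y = 225 + 0.78Y + 416.52
0.22Y = 641.52, so Y = 641.52/0.22 = 2916

Y = 2916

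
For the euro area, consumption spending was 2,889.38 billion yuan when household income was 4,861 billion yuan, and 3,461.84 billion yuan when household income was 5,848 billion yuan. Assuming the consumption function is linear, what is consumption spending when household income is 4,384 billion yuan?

MPC = (3461.84 − 2889.38)/(5848 − 4861) = 572.46/987 = 0.58
a = 2889.38 − 0.58(4861) = 2889.38 − 2819.38 = 70
C = 70 + 0.58(4384) = 70 + 2542.72 = 2612.72

C = 2612.72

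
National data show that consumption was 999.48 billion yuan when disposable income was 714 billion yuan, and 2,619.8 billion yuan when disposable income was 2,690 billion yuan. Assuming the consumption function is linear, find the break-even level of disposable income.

MPC = (2619.8 − 999.48)/(2690 − 714) = 1620.32/1976 = 0.82
a = 999.48 − 0.82(714) = 999.48 − 585.48 = 414
Break-even: Y = a/(1−MPC) = 414/0.18 = 2300

Y = 2300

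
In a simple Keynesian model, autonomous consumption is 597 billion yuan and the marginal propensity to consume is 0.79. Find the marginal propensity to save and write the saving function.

MPS = 1 − MPC = 1 − 0.79 = 0.21
S = Y − C = -597 + 0.21Y

MPS = 0.21; S = -597 + 0.21Y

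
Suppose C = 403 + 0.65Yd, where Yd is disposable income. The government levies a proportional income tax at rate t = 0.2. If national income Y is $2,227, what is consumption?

Yd = (1 − 0.2)(2227) = 0.8(2227) = 1781.6
C = 403 + 0.65(1781.6) = 403 + 1158.04 = 1561.04

C = 1561.04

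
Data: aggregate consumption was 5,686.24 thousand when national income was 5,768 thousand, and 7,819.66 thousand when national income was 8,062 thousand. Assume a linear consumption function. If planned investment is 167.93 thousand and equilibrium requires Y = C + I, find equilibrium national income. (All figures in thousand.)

Y = 6999

MPC = (7819.66 − 5686.24)/(8062 − 5768) = 2133.42/2294 = 0.93
a = 5686.24 − 0.93(5768) = 322
Equilibrium: Y = 322 + 0.93Y + 167.93
0.07Y = 489.93, so Y = 489.93/0.07 = 6999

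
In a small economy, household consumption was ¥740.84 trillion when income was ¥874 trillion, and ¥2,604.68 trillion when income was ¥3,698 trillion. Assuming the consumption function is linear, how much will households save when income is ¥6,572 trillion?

S = 2070.48

MPC = (2604.68 − 740.84)/(3698 − 874) = 1863.84/2824 = 0.66
a = 740.84 − 0.66(874) = 740.84 − 576.84 = 164
C = 164 + 0.66(6572) = 4501.52
S = 6572 − 4501.52 = 2070.48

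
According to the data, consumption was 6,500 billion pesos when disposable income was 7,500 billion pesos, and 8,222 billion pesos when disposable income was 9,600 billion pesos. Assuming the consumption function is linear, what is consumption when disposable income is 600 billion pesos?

MPC = (8222 − 6500)/(9600 − 7500) = 1722/2100 = 0.82
a = 6500 − 0.82(7500) = 6500 − 6150 = 350
C = 350 + 0.82(600) = 350 + 492 = 842

C = 842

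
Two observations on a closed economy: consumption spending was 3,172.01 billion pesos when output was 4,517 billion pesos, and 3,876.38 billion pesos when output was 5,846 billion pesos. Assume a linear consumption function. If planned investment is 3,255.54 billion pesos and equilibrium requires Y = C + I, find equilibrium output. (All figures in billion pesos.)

Y = 8582

MPC = (3876.38 − 3172.01)/(5846 − 4517) = 704.37/1329 = 0.53
a = 3172.01 − 0.53(4517) = 778
Equilibrium: Y = 778 + 0.53Y + 3255.54
0.47Y = 4033.54, so Y = 4033.54/0.47 = 8582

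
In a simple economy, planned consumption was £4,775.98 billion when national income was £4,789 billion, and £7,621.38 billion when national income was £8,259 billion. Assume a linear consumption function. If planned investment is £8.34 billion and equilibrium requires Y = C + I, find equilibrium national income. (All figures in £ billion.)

MPC = (7621.38 − 4775.98)/(8259 − 4789) = 2845.4/3470 = 0.82
a = 4775.98 − 0.82(4789) = 849
Equilibrium: Y = 849 + 0.82Y + 8.34
0.18Y = 857.34, so Y = 857.34/0.18 = 4763

Y = 4763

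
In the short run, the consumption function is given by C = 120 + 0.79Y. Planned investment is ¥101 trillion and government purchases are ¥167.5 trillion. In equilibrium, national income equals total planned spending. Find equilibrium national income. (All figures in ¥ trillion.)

Y = C + I + G = 120 + 0.79Y + 101 + 167.5
Y − 0.79Y = 388.5
0.21Y = 388.5, so Y = 388.5/0.21 = 1850

Y = 1850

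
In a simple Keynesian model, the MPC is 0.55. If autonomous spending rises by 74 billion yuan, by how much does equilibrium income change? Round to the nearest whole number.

The multiplier is 1/(1 − MPC) = 1/0.45.
ΔY = 74/0.45 = 164.44 ≈ 164

ΔY ≈ 164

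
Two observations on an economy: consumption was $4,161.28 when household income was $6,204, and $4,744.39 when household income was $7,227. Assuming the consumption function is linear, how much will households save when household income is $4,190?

MPC = (4744.39 − 4161.28)/(7227 − 6204) = 583.11/1023 = 0.57
a = 4161.28 − 0.57(6204) = 4161.28 − 3536.28 = 625
C = 625 + 0.57(4190) = 3013.3
S = 4190 − 3013.3 = 1176.7

S = 1176.7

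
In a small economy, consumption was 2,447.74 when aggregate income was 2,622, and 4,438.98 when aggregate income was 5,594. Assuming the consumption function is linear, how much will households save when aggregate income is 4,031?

MPC = (4438.98 − 2447.74)/(5594 − 2622) = 1991.24/2972 = 0.67
a = 2447.74 − 0.67(2622) = 2447.74 − 1756.74 = 691
C = 691 + 0.67(4031) = 3391.77
S = 4031 − 3391.77 = 639.23

S = 639.23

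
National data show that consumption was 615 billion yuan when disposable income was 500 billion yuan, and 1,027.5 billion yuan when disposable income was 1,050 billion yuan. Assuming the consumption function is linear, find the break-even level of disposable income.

Y = 960

MPC = (1027.5 − 615)/(1050 − 500) = 412.5/550 = 0.75
a = 615 − 0.75(500) = 615 − 375 = 240
Break-even: Y = a/(1−MPC) = 240/0.25 = 960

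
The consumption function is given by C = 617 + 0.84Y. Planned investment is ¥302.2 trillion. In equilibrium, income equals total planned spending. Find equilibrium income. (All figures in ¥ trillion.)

Y = C + I = 617 + 0.84Y + 302.2
Y − 0.84Y = 919.2
0.16Y = 919.2, so Y = 919.2/0.16 = 5745

Y = 5745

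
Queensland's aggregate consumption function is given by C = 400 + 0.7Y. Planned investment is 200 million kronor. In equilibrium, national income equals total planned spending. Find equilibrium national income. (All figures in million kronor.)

Y = C + I = 400 + 0.7Y + 200
Y − 0.7Y = 600
0.3Y = 600, so Y = 600/0.3 = 2000

Y = 2000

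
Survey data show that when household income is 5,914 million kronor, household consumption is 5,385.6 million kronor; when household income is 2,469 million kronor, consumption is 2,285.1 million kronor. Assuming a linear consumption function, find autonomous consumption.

MPC = ΔC/ΔY = (5385.6 − 2285.1)/(5914 − 2469) = 3100.5/3445 = 0.9
a = C − MPC·Y = 2285.1 − 0.9(2469) = 2285.1 − 2222.1 = 63

a = 63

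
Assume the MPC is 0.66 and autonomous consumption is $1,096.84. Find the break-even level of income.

Y = 3226

At break-even, C = Y: 1096.84 + 0.66Y = Y
0.34Y = 1096.84, so Y = 1096.84/0.34 = 3226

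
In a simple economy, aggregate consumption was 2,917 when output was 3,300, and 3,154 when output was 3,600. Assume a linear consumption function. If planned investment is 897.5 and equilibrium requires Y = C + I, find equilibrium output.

MPC = (3154 − 2917)/(3600 − 3300) = 237/300 = 0.79
a = 2917 − 0.79(3300) = 310
Equilibrium: Y = 310 + 0.79Y + 897.5
0.21Y = 1207.5, so Y = 1207.5/0.21 = 5750

Y = 5750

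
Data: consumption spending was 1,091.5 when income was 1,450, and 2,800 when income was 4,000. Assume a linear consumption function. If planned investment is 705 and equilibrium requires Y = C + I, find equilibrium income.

Y = 2500

MPC = (2800 − 1091.5)/(4000 − 1450) = 1708.5/2550 = 0.67
a = 1091.5 − 0.67(1450) = 120
Equilibrium: Y = 120 + 0.67Y + 705
0.33Y = 825, so Y = 825/0.33 = 2500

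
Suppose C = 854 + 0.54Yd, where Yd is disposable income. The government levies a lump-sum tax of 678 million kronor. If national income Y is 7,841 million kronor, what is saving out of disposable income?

S = 2440.98

Yd = Y − T = 7841 − 678 = 7163
C = 854 + 0.54(7163) = 854 + 3868.02 = 4722.02
S = Yd − C = 7163 − 4722.02 = 2440.98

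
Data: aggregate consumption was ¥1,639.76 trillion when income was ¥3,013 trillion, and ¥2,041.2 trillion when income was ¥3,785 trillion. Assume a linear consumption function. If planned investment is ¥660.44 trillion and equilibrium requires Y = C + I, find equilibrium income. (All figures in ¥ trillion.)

Y = 1528

MPC = (2041.2 − 1639.76)/(3785 − 3013) = 401.44/772 = 0.52
a = 1639.76 − 0.52(3013) = 73
Equilibrium: Y = 73 + 0.52Y + 660.44
0.48Y = 733.44, so Y = 733.44/0.48 = 1528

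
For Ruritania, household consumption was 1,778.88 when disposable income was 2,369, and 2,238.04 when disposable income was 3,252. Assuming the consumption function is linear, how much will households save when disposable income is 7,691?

MPC = (2238.04 − 1778.88)/(3252 − 2369) = 459.16/883 = 0.52
a = 1778.88 − 0.52(2369) = 1778.88 − 1231.88 = 547
C = 547 + 0.52(7691) = 4546.32
S = 7691 − 4546.32 = 3144.68

S = 3144.68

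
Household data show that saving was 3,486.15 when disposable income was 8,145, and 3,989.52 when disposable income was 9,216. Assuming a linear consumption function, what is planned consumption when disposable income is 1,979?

C = 1390.87

MPS = ΔS/ΔY = (3989.52 − 3486.15)/(9216 − 8145) = 503.37/1071 = 0.47
MPC = 1 − MPS = 0.53
Autonomous saving = 3486.15 − 0.47(8145) = -342, so a = 342
C = 342 + 0.53(1979) = 342 + 1048.87 = 1390.87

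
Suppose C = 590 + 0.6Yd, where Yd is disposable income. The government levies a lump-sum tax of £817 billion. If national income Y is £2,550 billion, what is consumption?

Yd = Y − T = 2550 − 817 = 1733
C = 590 + 0.6(1733) = 590 + 1039.8 = 1629.8

C = 1629.8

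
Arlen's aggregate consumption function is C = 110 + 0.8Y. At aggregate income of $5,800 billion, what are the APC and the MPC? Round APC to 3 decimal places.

MPC = 0.8 (the slope of the consumption function)
C = 110 + 0.8(5800) = 4750, so APC = 4750/5800 = 0.819

APC = 0.819; MPC = 0.8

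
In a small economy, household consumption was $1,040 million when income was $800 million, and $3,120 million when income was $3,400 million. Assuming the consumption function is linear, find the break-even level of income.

MPC = (3120 − 1040)/(3400 − 800) = 2080/2600 = 0.8
a = 1040 − 0.8(800) = 1040 − 640 = 400
Break-even: Y = a/(1−MPC) = 400/0.2 = 2000

Y = 2000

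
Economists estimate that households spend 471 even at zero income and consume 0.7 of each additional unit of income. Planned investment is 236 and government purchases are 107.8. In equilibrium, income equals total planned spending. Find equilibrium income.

Y = C + I + G = 471 + 0.7Y + 236 + 107.8
Y − 0.7Y = 814.8
0.3Y = 814.8, so Y = 814.8/0.3 = 2716

Y = 2716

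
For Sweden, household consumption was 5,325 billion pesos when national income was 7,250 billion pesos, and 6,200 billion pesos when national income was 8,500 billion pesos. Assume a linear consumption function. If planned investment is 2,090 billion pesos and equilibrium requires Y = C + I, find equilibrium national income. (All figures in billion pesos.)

MPC = (6200 − 5325)/(8500 − 7250) = 875/1250 = 0.7
a = 5325 − 0.7(7250) = 250
Equilibrium: Y = 250 + 0.7Y + 2090
0.3Y = 2340, so Y = 2340/0.3 = 7800

Y = 7800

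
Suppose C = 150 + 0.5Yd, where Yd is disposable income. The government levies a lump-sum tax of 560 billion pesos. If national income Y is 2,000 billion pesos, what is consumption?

Yd = Y − T = 2000 − 560 = 1440
C = 150 + 0.5(1440) = 150 + 720 = 870

C = 870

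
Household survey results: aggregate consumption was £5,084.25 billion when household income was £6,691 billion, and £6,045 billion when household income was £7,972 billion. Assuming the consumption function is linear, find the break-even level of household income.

Y = 264

MPC = (6045 − 5084.25)/(7972 − 6691) = 960.75/1281 = 0.75
a = 5084.25 − 0.75(6691) = 5084.25 − 5018.25 = 66
Break-even: Y = a/(1−MPC) = 66/0.25 = 264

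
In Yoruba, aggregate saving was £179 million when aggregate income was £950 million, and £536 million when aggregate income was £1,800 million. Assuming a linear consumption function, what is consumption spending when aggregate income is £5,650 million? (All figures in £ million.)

C = 3497

MPS = ΔS/ΔY = (536 − 179)/(1800 − 950) = 357/850 = 0.42
MPC = 1 − MPS = 0.58
Autonomous saving = 179 − 0.42(950) = -220, so a = 220
C = 220 + 0.58(5650) = 220 + 3277 = 3497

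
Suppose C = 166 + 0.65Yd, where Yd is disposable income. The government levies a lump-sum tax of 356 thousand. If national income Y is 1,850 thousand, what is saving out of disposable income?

S = 356.9

Yd = Y − T = 1850 − 356 = 1494
C = 166 + 0.65(1494) = 166 + 971.1 = 1137.1
S = Yd − C = 1494 − 1137.1 = 356.9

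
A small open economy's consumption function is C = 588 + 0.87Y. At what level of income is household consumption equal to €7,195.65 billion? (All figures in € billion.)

Y = 7595

588 + 0.87Y = 7195.65
0.87Y = 6607.65, so Y = 6607.65/0.87 = 7595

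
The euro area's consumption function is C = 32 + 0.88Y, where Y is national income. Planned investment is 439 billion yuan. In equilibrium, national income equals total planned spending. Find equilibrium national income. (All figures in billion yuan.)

Y = 3925

Y = C + I = 32 + 0.88Y + 439
Y − 0.88Y = 471
0.12Y = 471, so Y = 471/0.12 = 3925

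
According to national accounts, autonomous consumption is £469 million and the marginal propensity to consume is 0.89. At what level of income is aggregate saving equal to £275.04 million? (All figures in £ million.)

Y = 6764

S = Y − C = -469 + 0.11Y
-469 + 0.11Y = 275.04, so 0.11Y = 744.04 and Y = 6764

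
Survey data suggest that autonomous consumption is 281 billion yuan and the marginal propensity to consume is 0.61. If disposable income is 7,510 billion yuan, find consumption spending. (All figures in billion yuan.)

C = 281 + 0.61(7510) = 281 + 4581.1 = 4862.1

C = 4862.1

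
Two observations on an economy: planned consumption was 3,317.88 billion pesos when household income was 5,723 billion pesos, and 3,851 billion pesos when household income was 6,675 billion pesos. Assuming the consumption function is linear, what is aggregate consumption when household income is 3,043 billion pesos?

MPC = (3851 − 3317.88)/(6675 − 5723) = 533.12/952 = 0.56
a = 3317.88 − 0.56(5723) = 3317.88 − 3204.88 = 113
C = 113 + 0.56(3043) = 113 + 1704.08 = 1817.08

C = 1817.08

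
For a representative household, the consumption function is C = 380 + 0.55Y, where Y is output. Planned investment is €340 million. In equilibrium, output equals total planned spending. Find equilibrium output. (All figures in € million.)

Y = C + I = 380 + 0.55Y + 340
Y − 0.55Y = 720
0.45Y = 720, so Y = 720/0.45 = 1600

Y = 1600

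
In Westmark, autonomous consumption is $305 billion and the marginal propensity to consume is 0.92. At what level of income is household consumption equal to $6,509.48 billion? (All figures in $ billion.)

305 + 0.92Y = 6509.48
0.92Y = 6204.48, so Y = 6204.48/0.92 = 6744

Y = 6744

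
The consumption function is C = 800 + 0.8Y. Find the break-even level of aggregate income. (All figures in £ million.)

Y = 4000

At break-even, C = Y: 800 + 0.8Y = Y
0.2Y = 800, so Y = 800/0.2 = 4000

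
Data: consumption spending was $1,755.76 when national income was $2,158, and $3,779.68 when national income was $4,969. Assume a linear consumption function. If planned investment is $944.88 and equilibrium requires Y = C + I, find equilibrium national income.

MPC = (3779.68 − 1755.76)/(4969 − 2158) = 2023.92/2811 = 0.72
a = 1755.76 − 0.72(2158) = 202
Equilibrium: Y = 202 + 0.72Y + 944.88
0.28Y = 1146.88, so Y = 1146.88/0.28 = 4096

Y = 4096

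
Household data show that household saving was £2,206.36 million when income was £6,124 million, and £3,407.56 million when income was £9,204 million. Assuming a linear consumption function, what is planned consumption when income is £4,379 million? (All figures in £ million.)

C = 2853.19

MPS = ΔS/ΔY = (3407.56 − 2206.36)/(9204 − 6124) = 1201.2/3080 = 0.39
MPC = 1 − MPS = 0.61
Autonomous saving = 2206.36 − 0.39(6124) = -182, so a = 182
C = 182 + 0.61(4379) = 182 + 2671.19 = 2853.19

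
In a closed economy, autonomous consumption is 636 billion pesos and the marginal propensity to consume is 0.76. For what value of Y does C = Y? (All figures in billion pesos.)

Y = 2650

At break-even, C = Y: 636 + 0.76Y = Y
0.24Y = 636, so Y = 636/0.24 = 2650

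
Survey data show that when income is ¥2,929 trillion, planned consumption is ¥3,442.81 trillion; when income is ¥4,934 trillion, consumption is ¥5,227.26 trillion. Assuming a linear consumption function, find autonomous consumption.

MPC = ΔC/ΔY = (5227.26 − 3442.81)/(4934 − 2929) = 1784.45/2005 = 0.89
a = C − MPC·Y = 3442.81 − 0.89(2929) = 3442.81 − 2606.81 = 836

a = 836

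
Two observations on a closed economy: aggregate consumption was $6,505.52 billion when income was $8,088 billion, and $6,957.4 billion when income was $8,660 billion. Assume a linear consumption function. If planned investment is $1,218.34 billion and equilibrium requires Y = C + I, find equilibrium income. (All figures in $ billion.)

MPC = (6957.4 − 6505.52)/(8660 − 8088) = 451.88/572 = 0.79
a = 6505.52 − 0.79(8088) = 116
Equilibrium: Y = 116 + 0.79Y + 1218.34
0.21Y = 1334.34, so Y = 1334.34/0.21 = 6354

Y = 6354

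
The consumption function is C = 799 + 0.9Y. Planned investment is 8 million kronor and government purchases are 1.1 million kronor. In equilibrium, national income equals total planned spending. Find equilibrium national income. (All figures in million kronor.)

Y = C + I + G = 799 + 0.9Y + 8 + 1.1
Y − 0.9Y = 808.1
0.1Y = 808.1, so Y = 808.1/0.1 = 8081

Y = 8081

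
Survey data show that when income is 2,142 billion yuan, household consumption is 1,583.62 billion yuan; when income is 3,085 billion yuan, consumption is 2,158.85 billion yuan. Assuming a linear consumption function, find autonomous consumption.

a = 277

MPC = ΔC/ΔY = (2158.85 − 1583.62)/(3085 − 2142) = 575.23/943 = 0.61
a = C − MPC·Y = 1583.62 − 0.61(2142) = 1583.62 − 1306.62 = 277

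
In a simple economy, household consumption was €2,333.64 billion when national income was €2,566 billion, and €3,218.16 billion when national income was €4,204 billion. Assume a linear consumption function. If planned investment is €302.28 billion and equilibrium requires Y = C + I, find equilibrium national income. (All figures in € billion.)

Y = 2718

MPC = (3218.16 − 2333.64)/(4204 − 2566) = 884.52/1638 = 0.54
a = 2333.64 − 0.54(2566) = 948
Equilibrium: Y = 948 + 0.54Y + 302.28
0.46Y = 1250.28, so Y = 1250.28/0.46 = 2718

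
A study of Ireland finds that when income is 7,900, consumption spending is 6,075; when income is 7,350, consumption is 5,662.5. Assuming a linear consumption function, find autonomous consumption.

a = 150

MPC = ΔC/ΔY = (6075 − 5662.5)/(7900 − 7350) = 412.5/550 = 0.75
a = C − MPC·Y = 5662.5 − 0.75(7350) = 5662.5 − 5512.5 = 150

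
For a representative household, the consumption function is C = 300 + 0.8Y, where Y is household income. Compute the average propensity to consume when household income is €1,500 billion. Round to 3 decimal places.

C = 300 + 0.8(1500) = 1500
APC = C/Y = 1500/1500 = 1.000

APC = 1.000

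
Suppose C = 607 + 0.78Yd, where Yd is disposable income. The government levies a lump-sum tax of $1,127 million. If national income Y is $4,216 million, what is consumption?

Yd = Y − T = 4216 − 1127 = 3089
C = 607 + 0.78(3089) = 607 + 2409.42 = 3016.42

C = 3016.42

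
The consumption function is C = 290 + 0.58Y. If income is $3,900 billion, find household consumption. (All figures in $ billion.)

C = 290 + 0.58(3900) = 290 + 2262 = 2552

C = 2552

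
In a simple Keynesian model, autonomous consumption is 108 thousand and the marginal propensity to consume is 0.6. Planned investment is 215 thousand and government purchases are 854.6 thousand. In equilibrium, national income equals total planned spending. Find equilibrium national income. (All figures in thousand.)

Y = C + I + G = 108 + 0.6Y + 215 + 854.6
Y − 0.6Y = 1177.6
0.4Y = 1177.6, so Y = 1177.6/0.4 = 2944

Y = 2944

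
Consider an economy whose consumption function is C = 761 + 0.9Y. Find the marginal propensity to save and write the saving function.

MPS = 0.1; S = -761 + 0.1Y

MPS = 1 − MPC = 1 − 0.9 = 0.1
S = Y − C = -761 + 0.1Y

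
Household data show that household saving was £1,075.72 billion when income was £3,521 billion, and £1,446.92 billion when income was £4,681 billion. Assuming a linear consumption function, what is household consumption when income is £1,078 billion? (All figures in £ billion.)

MPS = ΔS/ΔY = (1446.92 − 1075.72)/(4681 − 3521) = 371.2/1160 = 0.32
MPC = 1 − MPS = 0.68
Autonomous saving = 1075.72 − 0.32(3521) = -51, so a = 51
C = 51 + 0.68(1078) = 51 + 733.04 = 784.04

C = 784.04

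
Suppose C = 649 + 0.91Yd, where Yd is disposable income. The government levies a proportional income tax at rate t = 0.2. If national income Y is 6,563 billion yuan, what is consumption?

Yd = (1 − 0.2)(6563) = 0.8(6563) = 5250.4
C = 649 + 0.91(5250.4) = 649 + 4777.864 = 5426.864

C = 5426.864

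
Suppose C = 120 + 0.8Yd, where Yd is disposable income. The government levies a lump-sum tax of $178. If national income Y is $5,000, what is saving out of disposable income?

S = 844.4

Yd = Y − T = 5000 − 178 = 4822
C = 120 + 0.8(4822) = 120 + 3857.6 = 3977.6
S = Yd − C = 4822 − 3977.6 = 844.4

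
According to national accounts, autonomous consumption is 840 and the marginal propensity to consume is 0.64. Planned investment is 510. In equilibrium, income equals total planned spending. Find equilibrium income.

Y = C + I = 840 + 0.64Y + 510
Y − 0.64Y = 1350
0.36Y = 1350, so Y = 1350/0.36 = 3750

Y = 3750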